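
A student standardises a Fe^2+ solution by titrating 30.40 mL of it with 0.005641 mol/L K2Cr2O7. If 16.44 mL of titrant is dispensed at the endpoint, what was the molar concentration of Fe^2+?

n(K2Cr2O7) = 0.005641 x 0.01644 = 9.274e-5 mol.
From the balanced equation, 1 mol K2Cr2O7 reacts with 6 mol Fe^2+, so n(Fe^2+) = 9.274e-5 x 6/1 = 0.0005564 mol.
[Fe^2+] = 0.0005564 / 0.03040 L = 0.0183 M.

0.0183 M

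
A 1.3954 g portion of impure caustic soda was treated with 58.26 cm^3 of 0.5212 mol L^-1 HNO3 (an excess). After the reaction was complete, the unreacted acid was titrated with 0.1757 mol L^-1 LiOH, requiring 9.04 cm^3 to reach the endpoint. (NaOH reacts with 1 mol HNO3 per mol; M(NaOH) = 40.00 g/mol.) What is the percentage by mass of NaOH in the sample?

Total n(HNO3) added = 0.5212 x 0.05826 = 0.03037 mol.
n(LiOH) used = 0.1757 x 0.009040 = 0.001588 mol, which equals the excess n(HNO3).
So n(HNO3) consumed by the sample = 0.03037 - 0.001588 = 0.02878 mol.
n(NaOH) = 0.02878 / 1 = 0.02878 mol.
mass NaOH = 0.02878 x 40.00 = 1.151 g, so %NaOH = 1.151/1.3954 x 100 = 82.5%.

82.5%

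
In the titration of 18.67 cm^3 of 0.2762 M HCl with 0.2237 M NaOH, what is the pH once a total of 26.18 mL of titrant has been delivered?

12.19

n(acid) = 0.2762 x 0.01867 = 0.005157 mol; n(NaOH) added = 0.2237 x 0.02618 = 0.005856 mol.
Base is in excess by 0.005856 - 0.005157 = 0.0006998 mol in a total volume of 0.04485 L.
[OH^-] = 0.0006998/0.04485 = 0.01560 M, so pOH = 1.81 and pH = 14.00 - 1.81 = 12.19.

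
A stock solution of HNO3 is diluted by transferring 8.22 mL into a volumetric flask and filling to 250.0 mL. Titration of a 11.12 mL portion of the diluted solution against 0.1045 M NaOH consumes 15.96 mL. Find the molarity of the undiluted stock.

n(NaOH) = 0.1045 x 0.01596 = 0.001668 mol.
n(HNO3) in the aliquot = 0.001668 mol.
[diluted HNO3] = 0.001668 / 0.01112 = 0.1500 M.
Dilution factor = 250.0/8.220 = 30.41, so [stock] = 0.1500 x 30.41 = 4.56 M.

4.56 M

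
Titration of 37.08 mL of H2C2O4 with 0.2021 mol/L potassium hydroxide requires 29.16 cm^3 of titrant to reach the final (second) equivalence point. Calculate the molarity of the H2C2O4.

n(KOH) = 0.2021 x 0.02916 = 0.005893 mol.
At the final (second) equivalence point, 2 mol OH^- react per mol H2C2O4, so n(H2C2O4) = 0.005893 / 2 = 0.002947 mol.
[H2C2O4] = 0.002947 / 0.03708 L = 0.0795 M.

0.0795 M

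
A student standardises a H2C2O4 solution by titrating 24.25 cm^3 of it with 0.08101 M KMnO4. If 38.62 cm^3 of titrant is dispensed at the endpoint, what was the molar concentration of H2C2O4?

0.323 M

n(KMnO4) = 0.08101 x 0.03862 = 0.003129 mol.
From the balanced equation, 2 mol KMnO4 reacts with 5 mol H2C2O4, so n(H2C2O4) = 0.003129 x 5/2 = 0.007822 mol.
[H2C2O4] = 0.007822 / 0.02425 L = 0.323 M.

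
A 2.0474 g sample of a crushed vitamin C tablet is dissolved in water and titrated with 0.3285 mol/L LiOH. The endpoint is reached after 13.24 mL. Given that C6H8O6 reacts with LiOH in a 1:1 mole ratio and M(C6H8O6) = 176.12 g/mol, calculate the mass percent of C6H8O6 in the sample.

37.4%

n(LiOH) = 0.3285 x 0.01324 = 0.004349 mol.
n(C6H8O6) = 0.004349 / 1 = 0.004349 mol.
mass of C6H8O6 = 0.004349 x 176.12 = 0.7660 g.
% purity = 0.7660 / 2.0474 x 100 = 37.4%.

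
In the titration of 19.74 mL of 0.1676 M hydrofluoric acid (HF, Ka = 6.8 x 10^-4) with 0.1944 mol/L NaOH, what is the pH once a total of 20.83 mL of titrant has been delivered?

n(acid) = 0.1676 x 0.01974 = 0.003308 mol; n(NaOH) added = 0.1944 x 0.02083 = 0.004049 mol.
Base is in excess by 0.004049 - 0.003308 = 0.0007409 mol in a total volume of 0.04057 L.
[OH^-] = 0.0007409/0.04057 = 0.01826 M, so pOH = 1.74 and pH = 14.00 - 1.74 = 12.26.

12.26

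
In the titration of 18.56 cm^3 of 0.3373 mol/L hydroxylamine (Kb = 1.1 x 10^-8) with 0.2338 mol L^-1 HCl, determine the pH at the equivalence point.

3.45

n(NH2OH) = 0.3373 x 0.01856 = 0.006260 mol; V(HCl) at equivalence = 0.006260/0.2338 = 0.02678 L.
At equivalence the base is fully converted to NH3OH+; total volume = 0.04534 L, so [NH3OH+] = 0.006260/0.04534 = 0.1381 M.
Ka(NH3OH+) = Kw/Kb = 1.0e-14 / 1.1 x 10^-8 = 9.09e-7.
[H^+] = sqrt(Ka x [NH3OH+]) = sqrt(9.09e-7 x 0.1381) = 0.000354 M.
pH = -log(0.000354) = 3.45.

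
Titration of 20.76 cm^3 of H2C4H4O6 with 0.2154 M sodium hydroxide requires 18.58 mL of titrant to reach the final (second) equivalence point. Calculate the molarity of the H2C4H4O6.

n(NaOH) = 0.2154 x 0.01858 = 0.004002 mol.
At the final (second) equivalence point, 2 mol OH^- react per mol H2C4H4O6, so n(H2C4H4O6) = 0.004002 / 2 = 0.002001 mol.
[H2C4H4O6] = 0.002001 / 0.02076 L = 0.0964 M.

0.0964 M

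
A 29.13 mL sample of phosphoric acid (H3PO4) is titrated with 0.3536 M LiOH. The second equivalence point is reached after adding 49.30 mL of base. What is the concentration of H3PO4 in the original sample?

0.299 M

n(LiOH) = 0.3536 x 0.04930 = 0.01743 mol.
At the second equivalence point, 2 mol OH^- react per mol H3PO4, so n(H3PO4) = 0.01743 / 2 = 0.008716 mol.
[H3PO4] = 0.008716 / 0.02913 L = 0.299 M.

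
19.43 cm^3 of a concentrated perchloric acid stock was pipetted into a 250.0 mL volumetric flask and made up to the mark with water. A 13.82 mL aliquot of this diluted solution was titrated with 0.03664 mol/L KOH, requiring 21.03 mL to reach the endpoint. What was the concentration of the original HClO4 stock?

0.717 M

n(KOH) = 0.03664 x 0.02103 = 0.0007705 mol.
n(HClO4) in the aliquot = 0.0007705 mol.
[diluted HClO4] = 0.0007705 / 0.01382 = 0.05576 M.
Dilution factor = 250.0/19.43 = 12.87, so [stock] = 0.05576 x 12.87 = 0.717 M.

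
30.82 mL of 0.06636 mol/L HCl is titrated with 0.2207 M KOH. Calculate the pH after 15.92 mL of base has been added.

n(acid) = 0.06636 x 0.03082 = 0.002045 mol; n(KOH) added = 0.2207 x 0.01592 = 0.003514 mol.
Base is in excess by 0.003514 - 0.002045 = 0.001468 mol in a total volume of 0.04674 L.
[OH^-] = 0.001468/0.04674 = 0.03141 M, so pOH = 1.50 and pH = 14.00 - 1.50 = 12.50.

12.50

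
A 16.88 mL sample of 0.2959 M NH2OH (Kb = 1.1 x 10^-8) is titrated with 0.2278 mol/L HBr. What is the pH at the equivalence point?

3.47

n(NH2OH) = 0.2959 x 0.01688 = 0.004995 mol; V(HBr) at equivalence = 0.004995/0.2278 = 0.02193 L.
At equivalence the base is fully converted to NH3OH+; total volume = 0.03881 L, so [NH3OH+] = 0.004995/0.03881 = 0.1287 M.
Ka(NH3OH+) = Kw/Kb = 1.0e-14 / 1.1 x 10^-8 = 9.09e-7.
[H^+] = sqrt(Ka x [NH3OH+]) = sqrt(9.09e-7 x 0.1287) = 0.000342 M.
pH = -log(0.000342) = 3.47.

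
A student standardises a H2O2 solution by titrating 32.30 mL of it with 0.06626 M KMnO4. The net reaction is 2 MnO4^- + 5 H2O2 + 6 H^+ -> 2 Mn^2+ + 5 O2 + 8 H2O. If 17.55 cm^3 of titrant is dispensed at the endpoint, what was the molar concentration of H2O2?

n(KMnO4) = 0.06626 x 0.01755 = 0.001163 mol.
From the balanced equation, 2 mol KMnO4 reacts with 5 mol H2O2, so n(H2O2) = 0.001163 x 5/2 = 0.002907 mol.
[H2O2] = 0.002907 / 0.03230 L = 0.0900 M.

0.0900 M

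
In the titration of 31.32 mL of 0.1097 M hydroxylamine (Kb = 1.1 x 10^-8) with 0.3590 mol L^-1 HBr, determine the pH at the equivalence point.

3.56

n(NH2OH) = 0.1097 x 0.03132 = 0.003436 mol; V(HBr) at equivalence = 0.003436/0.3590 = 0.009570 L.
At equivalence the base is fully converted to NH3OH+; total volume = 0.04089 L, so [NH3OH+] = 0.003436/0.04089 = 0.08402 M.
Ka(NH3OH+) = Kw/Kb = 1.0e-14 / 1.1 x 10^-8 = 9.09e-7.
[H^+] = sqrt(Ka x [NH3OH+]) = sqrt(9.09e-7 x 0.08402) = 0.000276 M.
pH = -log(0.000276) = 3.56.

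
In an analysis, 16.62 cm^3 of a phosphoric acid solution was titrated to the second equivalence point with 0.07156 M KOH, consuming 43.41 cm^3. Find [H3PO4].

0.0935 M

n(KOH) = 0.07156 x 0.04341 = 0.003106 mol.
At the second equivalence point, 2 mol OH^- react per mol H3PO4, so n(H3PO4) = 0.003106 / 2 = 0.001553 mol.
[H3PO4] = 0.001553 / 0.01662 L = 0.0935 M.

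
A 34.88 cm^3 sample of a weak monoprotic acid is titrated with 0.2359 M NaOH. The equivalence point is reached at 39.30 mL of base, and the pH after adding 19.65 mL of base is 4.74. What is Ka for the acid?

19.65 mL is half of the equivalence volume, so this is the half-equivalence point where [HA] = [A^-].
At half-equivalence pH = pKa, so pKa = 4.74.
Ka = 10^(-4.74) = 1.8 x 10^-5.

1.8 x 10^-5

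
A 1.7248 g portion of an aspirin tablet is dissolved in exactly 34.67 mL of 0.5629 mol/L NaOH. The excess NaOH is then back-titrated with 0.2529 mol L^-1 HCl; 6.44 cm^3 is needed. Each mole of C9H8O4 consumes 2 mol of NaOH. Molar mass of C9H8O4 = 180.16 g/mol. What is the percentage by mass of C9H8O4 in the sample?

93.4%

Total n(NaOH) added = 0.5629 x 0.03467 = 0.01952 mol.
n(HCl) used = 0.2529 x 0.006440 = 0.001629 mol, which equals the excess n(NaOH).
So n(NaOH) consumed by the sample = 0.01952 - 0.001629 = 0.01789 mol.
n(C9H8O4) = 0.01789 / 2 = 0.008944 mol.
mass C9H8O4 = 0.008944 x 180.16 = 1.611 g, so %C9H8O4 = 1.611/1.7248 x 100 = 93.4%.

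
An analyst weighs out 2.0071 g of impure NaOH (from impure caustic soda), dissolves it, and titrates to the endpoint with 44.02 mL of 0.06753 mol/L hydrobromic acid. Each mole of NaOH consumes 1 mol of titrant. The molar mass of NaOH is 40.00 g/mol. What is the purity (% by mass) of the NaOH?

n(HBr) = 0.06753 x 0.04402 = 0.002973 mol.
n(NaOH) = 0.002973 / 1 = 0.002973 mol.
mass of NaOH = 0.002973 x 40.00 = 0.1189 g.
% purity = 0.1189 / 2.0071 x 100 = 5.92%.

5.92%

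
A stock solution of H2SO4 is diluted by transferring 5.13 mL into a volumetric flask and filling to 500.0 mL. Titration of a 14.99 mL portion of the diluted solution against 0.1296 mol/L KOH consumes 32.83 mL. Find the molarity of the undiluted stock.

13.8 M

n(KOH) = 0.1296 x 0.03283 = 0.004255 mol.
n(H2SO4) in the aliquot = 0.004255 x 1/2 = 0.002127 mol.
[diluted H2SO4] = 0.002127 / 0.01499 = 0.1419 M.
Dilution factor = 500.0/5.130 = 97.47, so [stock] = 0.1419 x 97.47 = 13.8 M.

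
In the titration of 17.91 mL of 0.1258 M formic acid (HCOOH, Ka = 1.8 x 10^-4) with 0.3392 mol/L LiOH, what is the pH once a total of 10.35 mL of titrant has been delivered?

12.65

n(acid) = 0.1258 x 0.01791 = 0.002253 mol; n(LiOH) added = 0.3392 x 0.01035 = 0.003511 mol.
Base is in excess by 0.003511 - 0.002253 = 0.001258 mol in a total volume of 0.02826 L.
[OH^-] = 0.001258/0.02826 = 0.04450 M, so pOH = 1.35 and pH = 14.00 - 1.35 = 12.65.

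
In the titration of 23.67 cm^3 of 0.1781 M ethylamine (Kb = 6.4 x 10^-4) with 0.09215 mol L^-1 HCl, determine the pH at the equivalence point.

6.01

n(C2H5NH2) = 0.1781 x 0.02367 = 0.004216 mol; V(HCl) at equivalence = 0.004216/0.09215 = 0.04575 L.
At equivalence the base is fully converted to C2H5NH3+; total volume = 0.06942 L, so [C2H5NH3+] = 0.004216/0.06942 = 0.06073 M.
Ka(C2H5NH3+) = Kw/Kb = 1.0e-14 / 6.4 x 10^-4 = 1.56e-11.
[H^+] = sqrt(Ka x [C2H5NH3+]) = sqrt(1.56e-11 x 0.06073) = 9.74e-7 M.
pH = -log(9.74e-7) = 6.01.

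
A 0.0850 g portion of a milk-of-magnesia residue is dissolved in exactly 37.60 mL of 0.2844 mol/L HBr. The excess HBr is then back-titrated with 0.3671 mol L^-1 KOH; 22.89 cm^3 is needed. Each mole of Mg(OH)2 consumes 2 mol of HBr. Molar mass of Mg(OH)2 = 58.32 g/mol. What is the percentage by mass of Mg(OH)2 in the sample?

78.6%

Total n(HBr) added = 0.2844 x 0.03760 = 0.01069 mol.
n(KOH) used = 0.3671 x 0.02289 = 0.008403 mol, which equals the excess n(HBr).
So n(HBr) consumed by the sample = 0.01069 - 0.008403 = 0.002291 mol.
n(Mg(OH)2) = 0.002291 / 2 = 0.001145 mol.
mass Mg(OH)2 = 0.001145 x 58.32 = 0.06679 g, so %Mg(OH)2 = 0.06679/0.0850 x 100 = 78.6%.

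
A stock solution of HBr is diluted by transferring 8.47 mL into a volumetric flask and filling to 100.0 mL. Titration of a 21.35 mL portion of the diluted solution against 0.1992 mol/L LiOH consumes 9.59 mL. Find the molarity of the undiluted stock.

1.06 M

n(LiOH) = 0.1992 x 0.009590 = 0.001910 mol.
n(HBr) in the aliquot = 0.001910 mol.
[diluted HBr] = 0.001910 / 0.02135 = 0.08948 M.
Dilution factor = 100.0/8.470 = 11.81, so [stock] = 0.08948 x 11.81 = 1.06 M.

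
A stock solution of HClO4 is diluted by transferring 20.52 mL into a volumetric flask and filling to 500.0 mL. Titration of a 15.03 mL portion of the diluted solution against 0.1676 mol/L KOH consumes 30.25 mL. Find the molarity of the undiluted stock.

8.22 M

n(KOH) = 0.1676 x 0.03025 = 0.005070 mol.
n(HClO4) in the aliquot = 0.005070 mol.
[diluted HClO4] = 0.005070 / 0.01503 = 0.3373 M.
Dilution factor = 500.0/20.52 = 24.37, so [stock] = 0.3373 x 24.37 = 8.22 M.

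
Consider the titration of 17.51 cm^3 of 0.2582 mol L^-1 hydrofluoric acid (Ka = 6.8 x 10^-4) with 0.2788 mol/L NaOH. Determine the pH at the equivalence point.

n(HF) = 0.2582 x 0.01751 = 0.004521 mol; V(NaOH) at equivalence = 0.004521/0.2788 = 0.01622 L.
At equivalence all the acid is converted to F-; total volume = 0.01751 + 0.01622 = 0.03373 L, so [F-] = 0.004521/0.03373 = 0.1341 M.
Kb = Kw/Ka = 1.0e-14 / 6.8 x 10^-4 = 1.47e-11.
[OH^-] = sqrt(Kb x [F-]) = sqrt(1.47e-11 x 0.1341) = 1.40e-6 M.
pOH = 5.85, so pH = 14.00 - 5.85 = 8.15.

8.15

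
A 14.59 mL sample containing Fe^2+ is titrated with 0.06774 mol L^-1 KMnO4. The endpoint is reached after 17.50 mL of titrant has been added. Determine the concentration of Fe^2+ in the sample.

n(KMnO4) = 0.06774 x 0.01750 = 0.001185 mol.
From the balanced equation, 1 mol KMnO4 reacts with 5 mol Fe^2+, so n(Fe^2+) = 0.001185 x 5/1 = 0.005927 mol.
[Fe^2+] = 0.005927 / 0.01459 L = 0.406 M.

0.406 M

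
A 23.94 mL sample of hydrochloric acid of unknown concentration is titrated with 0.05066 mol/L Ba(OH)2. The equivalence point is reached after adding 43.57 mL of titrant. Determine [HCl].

0.184 M

n(Ba(OH)2) delivered = 0.05066 x 0.04357 = 0.002207 mol.
The reaction is 2 HCl + 1 Ba(OH)2, so n(HCl) = 0.002207 x 2/1 = 0.004415 mol.
[HCl] = 0.004415 mol / 0.02394 L = 0.184 M.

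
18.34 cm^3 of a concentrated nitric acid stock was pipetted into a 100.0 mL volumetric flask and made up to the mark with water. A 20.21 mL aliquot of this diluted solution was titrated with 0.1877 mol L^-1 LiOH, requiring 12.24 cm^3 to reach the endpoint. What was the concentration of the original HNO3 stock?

n(LiOH) = 0.1877 x 0.01224 = 0.002297 mol.
n(HNO3) in the aliquot = 0.002297 mol.
[diluted HNO3] = 0.002297 / 0.02021 = 0.1137 M.
Dilution factor = 100.0/18.34 = 5.453, so [stock] = 0.1137 x 5.453 = 0.620 M.

0.620 M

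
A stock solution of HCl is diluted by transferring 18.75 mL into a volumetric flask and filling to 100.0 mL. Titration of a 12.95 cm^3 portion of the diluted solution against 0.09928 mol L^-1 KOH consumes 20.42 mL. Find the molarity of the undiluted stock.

0.835 M

n(KOH) = 0.09928 x 0.02042 = 0.002027 mol.
n(HCl) in the aliquot = 0.002027 mol.
[diluted HCl] = 0.002027 / 0.01295 = 0.1565 M.
Dilution factor = 100.0/18.75 = 5.333, so [stock] = 0.1565 x 5.333 = 0.835 M.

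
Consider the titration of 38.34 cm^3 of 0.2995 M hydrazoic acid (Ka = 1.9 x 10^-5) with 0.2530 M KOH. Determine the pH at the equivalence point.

8.93

n(HN3) = 0.2995 x 0.03834 = 0.01148 mol; V(KOH) at equivalence = 0.01148/0.2530 = 0.04539 L.
At equivalence all the acid is converted to N3-; total volume = 0.03834 + 0.04539 = 0.08373 L, so [N3-] = 0.01148/0.08373 = 0.1371 M.
Kb = Kw/Ka = 1.0e-14 / 1.9 x 10^-5 = 5.26e-10.
[OH^-] = sqrt(Kb x [N3-]) = sqrt(5.26e-10 x 0.1371) = 8.50e-6 M.
pOH = 5.07, so pH = 14.00 - 5.07 = 8.93.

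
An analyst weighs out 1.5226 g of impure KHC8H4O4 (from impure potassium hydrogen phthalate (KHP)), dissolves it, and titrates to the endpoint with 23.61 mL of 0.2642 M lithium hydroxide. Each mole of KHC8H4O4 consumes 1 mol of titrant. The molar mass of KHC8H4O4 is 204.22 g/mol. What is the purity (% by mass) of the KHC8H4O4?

83.7%

n(LiOH) = 0.2642 x 0.02361 = 0.006238 mol.
n(KHC8H4O4) = 0.006238 / 1 = 0.006238 mol.
mass of KHC8H4O4 = 0.006238 x 204.22 = 1.274 g.
% purity = 1.274 / 1.5226 x 100 = 83.7%.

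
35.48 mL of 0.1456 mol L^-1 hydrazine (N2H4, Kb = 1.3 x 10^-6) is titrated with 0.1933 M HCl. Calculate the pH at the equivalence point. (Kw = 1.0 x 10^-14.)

4.60

n(N2H4) = 0.1456 x 0.03548 = 0.005166 mol; V(HCl) at equivalence = 0.005166/0.1933 = 0.02672 L.
At equivalence the base is fully converted to N2H5+; total volume = 0.06220 L, so [N2H5+] = 0.005166/0.06220 = 0.08305 M.
Ka(N2H5+) = Kw/Kb = 1.0e-14 / 1.3 x 10^-6 = 7.69e-9.
[H^+] = sqrt(Ka x [N2H5+]) = sqrt(7.69e-9 x 0.08305) = 2.53e-5 M.
pH = -log(2.53e-5) = 4.60.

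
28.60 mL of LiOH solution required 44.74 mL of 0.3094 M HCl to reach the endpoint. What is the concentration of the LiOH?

0.484 M

n(HCl) delivered = 0.3094 x 0.04474 = 0.01384 mol.
For a 1:1 reaction, n(LiOH) = 0.01384 mol.
[LiOH] = 0.01384 mol / 0.02860 L = 0.484 M.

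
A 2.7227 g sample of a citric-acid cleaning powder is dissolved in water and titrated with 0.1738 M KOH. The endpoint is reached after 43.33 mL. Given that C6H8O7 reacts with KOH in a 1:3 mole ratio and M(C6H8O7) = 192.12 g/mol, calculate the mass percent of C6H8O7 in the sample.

n(KOH) = 0.1738 x 0.04333 = 0.007531 mol.
n(C6H8O7) = 0.007531 / 3 = 0.002510 mol.
mass of C6H8O7 = 0.002510 x 192.12 = 0.4823 g.
% purity = 0.4823 / 2.7227 x 100 = 17.7%.

17.7%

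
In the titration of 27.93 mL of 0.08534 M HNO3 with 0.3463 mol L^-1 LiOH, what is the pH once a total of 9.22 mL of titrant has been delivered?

12.34

n(acid) = 0.08534 x 0.02793 = 0.002384 mol; n(LiOH) added = 0.3463 x 0.009220 = 0.003193 mol.
Base is in excess by 0.003193 - 0.002384 = 0.0008093 mol in a total volume of 0.03715 L.
[OH^-] = 0.0008093/0.03715 = 0.02179 M, so pOH = 1.66 and pH = 14.00 - 1.66 = 12.34.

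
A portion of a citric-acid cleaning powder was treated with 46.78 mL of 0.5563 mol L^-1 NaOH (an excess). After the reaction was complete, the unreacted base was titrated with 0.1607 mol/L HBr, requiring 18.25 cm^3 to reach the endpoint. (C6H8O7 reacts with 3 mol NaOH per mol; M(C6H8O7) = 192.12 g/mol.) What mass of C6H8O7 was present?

Total n(NaOH) added = 0.5563 x 0.04678 = 0.02602 mol.
n(HBr) used = 0.1607 x 0.01825 = 0.002933 mol, which equals the excess n(NaOH).
So n(NaOH) consumed by the sample = 0.02602 - 0.002933 = 0.02309 mol.
n(C6H8O7) = 0.02309 / 3 = 0.007697 mol.
mass = 0.007697 mol x 192.12 g/mol = 1.48 g.

1.48 g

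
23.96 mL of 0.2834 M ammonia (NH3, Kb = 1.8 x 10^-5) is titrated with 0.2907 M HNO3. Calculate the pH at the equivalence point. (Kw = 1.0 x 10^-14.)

n(NH3) = 0.2834 x 0.02396 = 0.006790 mol; V(HNO3) at equivalence = 0.006790/0.2907 = 0.02336 L.
At equivalence the base is fully converted to NH4+; total volume = 0.04732 L, so [NH4+] = 0.006790/0.04732 = 0.1435 M.
Ka(NH4+) = Kw/Kb = 1.0e-14 / 1.8 x 10^-5 = 5.56e-10.
[H^+] = sqrt(Ka x [NH4+]) = sqrt(5.56e-10 x 0.1435) = 8.93e-6 M.
pH = -log(8.93e-6) = 5.05.

5.05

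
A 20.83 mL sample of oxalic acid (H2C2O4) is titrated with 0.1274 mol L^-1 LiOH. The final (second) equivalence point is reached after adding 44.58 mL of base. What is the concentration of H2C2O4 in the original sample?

n(LiOH) = 0.1274 x 0.04458 = 0.005679 mol.
At the final (second) equivalence point, 2 mol OH^- react per mol H2C2O4, so n(H2C2O4) = 0.005679 / 2 = 0.002840 mol.
[H2C2O4] = 0.002840 / 0.02083 L = 0.136 M.

0.136 M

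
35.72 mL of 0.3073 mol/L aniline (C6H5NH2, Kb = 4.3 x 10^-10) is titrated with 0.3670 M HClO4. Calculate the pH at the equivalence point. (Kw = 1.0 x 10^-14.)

2.71

n(C6H5NH2) = 0.3073 x 0.03572 = 0.01098 mol; V(HClO4) at equivalence = 0.01098/0.3670 = 0.02991 L.
At equivalence the base is fully converted to C6H5NH3+; total volume = 0.06563 L, so [C6H5NH3+] = 0.01098/0.06563 = 0.1673 M.
Ka(C6H5NH3+) = Kw/Kb = 1.0e-14 / 4.3 x 10^-10 = 2.33e-5.
[H^+] = sqrt(Ka x [C6H5NH3+]) = sqrt(2.33e-5 x 0.1673) = 0.00197 M.
pH = -log(0.00197) = 2.71.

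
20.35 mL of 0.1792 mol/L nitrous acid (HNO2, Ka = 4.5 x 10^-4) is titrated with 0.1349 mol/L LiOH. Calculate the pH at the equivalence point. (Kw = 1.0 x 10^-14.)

8.12

n(HNO2) = 0.1792 x 0.02035 = 0.003647 mol; V(LiOH) at equivalence = 0.003647/0.1349 = 0.02703 L.
At equivalence all the acid is converted to NO2-; total volume = 0.02035 + 0.02703 = 0.04738 L, so [NO2-] = 0.003647/0.04738 = 0.07696 M.
Kb = Kw/Ka = 1.0e-14 / 4.5 x 10^-4 = 2.22e-11.
[OH^-] = sqrt(Kb x [NO2-]) = sqrt(2.22e-11 x 0.07696) = 1.31e-6 M.
pOH = 5.88, so pH = 14.00 - 5.88 = 8.12.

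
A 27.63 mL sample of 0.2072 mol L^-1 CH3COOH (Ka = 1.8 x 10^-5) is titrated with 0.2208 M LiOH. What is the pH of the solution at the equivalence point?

8.89

n(CH3COOH) = 0.2072 x 0.02763 = 0.005725 mol; V(LiOH) at equivalence = 0.005725/0.2208 = 0.02593 L.
At equivalence all the acid is converted to CH3COO-; total volume = 0.02763 + 0.02593 = 0.05356 L, so [CH3COO-] = 0.005725/0.05356 = 0.1069 M.
Kb = Kw/Ka = 1.0e-14 / 1.8 x 10^-5 = 5.56e-10.
[OH^-] = sqrt(Kb x [CH3COO-]) = sqrt(5.56e-10 x 0.1069) = 7.71e-6 M.
pOH = 5.11, so pH = 14.00 - 5.11 = 8.89.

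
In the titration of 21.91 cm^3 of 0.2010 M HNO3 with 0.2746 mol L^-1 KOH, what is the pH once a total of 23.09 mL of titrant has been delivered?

12.63

n(acid) = 0.2010 x 0.02191 = 0.004404 mol; n(KOH) added = 0.2746 x 0.02309 = 0.006341 mol.
Base is in excess by 0.006341 - 0.004404 = 0.001937 mol in a total volume of 0.04500 L.
[OH^-] = 0.001937/0.04500 = 0.04304 M, so pOH = 1.37 and pH = 14.00 - 1.37 = 12.63.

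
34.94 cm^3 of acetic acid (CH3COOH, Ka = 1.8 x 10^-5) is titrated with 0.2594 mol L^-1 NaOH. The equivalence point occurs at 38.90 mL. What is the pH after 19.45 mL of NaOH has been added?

19.45 mL is exactly half the equivalence volume (38.90/2), i.e. the half-equivalence point.
There, n(HA) = n(A^-), so pH = pKa = -log(1.8 x 10^-5) = 4.74.

4.74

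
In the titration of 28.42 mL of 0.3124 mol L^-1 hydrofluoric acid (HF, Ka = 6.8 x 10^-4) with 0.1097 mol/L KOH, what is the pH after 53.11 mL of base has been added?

Initial n(HF) = 0.3124 x 0.02842 = 0.008878 mol.
n(KOH) added = 0.1097 x 0.05311 = 0.005826 mol, converting that many moles of HF to F-.
Remaining n(HF) = 0.003052 mol; n(F-) = 0.005826 mol.
By Henderson-Hasselbalch, pH = pKa + log([A^-]/[HA]) = 3.17 + log(0.005826/0.003052) = 3.17 + (+0.28) = 3.45.

3.45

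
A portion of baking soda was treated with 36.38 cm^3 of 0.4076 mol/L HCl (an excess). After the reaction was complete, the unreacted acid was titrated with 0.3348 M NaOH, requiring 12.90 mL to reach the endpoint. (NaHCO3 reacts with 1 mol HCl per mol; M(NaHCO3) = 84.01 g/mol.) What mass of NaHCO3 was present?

0.883 g

Total n(HCl) added = 0.4076 x 0.03638 = 0.01483 mol.
n(NaOH) used = 0.3348 x 0.01290 = 0.004319 mol, which equals the excess n(HCl).
So n(HCl) consumed by the sample = 0.01483 - 0.004319 = 0.01051 mol.
n(NaHCO3) = 0.01051 / 1 = 0.01051 mol.
mass = 0.01051 mol x 84.01 g/mol = 0.883 g.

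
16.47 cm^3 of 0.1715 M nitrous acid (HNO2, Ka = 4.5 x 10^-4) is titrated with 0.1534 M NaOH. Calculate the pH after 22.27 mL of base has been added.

12.18

n(acid) = 0.1715 x 0.01647 = 0.002825 mol; n(NaOH) added = 0.1534 x 0.02227 = 0.003416 mol.
Base is in excess by 0.003416 - 0.002825 = 0.0005916 mol in a total volume of 0.03874 L.
[OH^-] = 0.0005916/0.03874 = 0.01527 M, so pOH = 1.82 and pH = 14.00 - 1.82 = 12.18.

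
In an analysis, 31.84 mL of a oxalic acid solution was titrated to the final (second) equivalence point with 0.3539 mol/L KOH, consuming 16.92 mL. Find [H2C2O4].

0.0940 M

n(KOH) = 0.3539 x 0.01692 = 0.005988 mol.
At the final (second) equivalence point, 2 mol OH^- react per mol H2C2O4, so n(H2C2O4) = 0.005988 / 2 = 0.002994 mol.
[H2C2O4] = 0.002994 / 0.03184 L = 0.0940 M.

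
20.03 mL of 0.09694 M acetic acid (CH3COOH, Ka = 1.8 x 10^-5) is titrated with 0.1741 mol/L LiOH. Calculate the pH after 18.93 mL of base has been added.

12.54

n(acid) = 0.09694 x 0.02003 = 0.001942 mol; n(LiOH) added = 0.1741 x 0.01893 = 0.003296 mol.
Base is in excess by 0.003296 - 0.001942 = 0.001354 mol in a total volume of 0.03896 L.
[OH^-] = 0.001354/0.03896 = 0.03475 M, so pOH = 1.46 and pH = 14.00 - 1.46 = 12.54.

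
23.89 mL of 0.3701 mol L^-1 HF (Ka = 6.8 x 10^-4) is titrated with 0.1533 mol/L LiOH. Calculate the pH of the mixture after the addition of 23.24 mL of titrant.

Initial n(HF) = 0.3701 x 0.02389 = 0.008842 mol.
n(LiOH) added = 0.1533 x 0.02324 = 0.003563 mol, converting that many moles of HF to F-.
Remaining n(HF) = 0.005279 mol; n(F-) = 0.003563 mol.
By Henderson-Hasselbalch, pH = pKa + log([A^-]/[HA]) = 3.17 + log(0.003563/0.005279) = 3.17 + (-0.17) = 3.00.

3.00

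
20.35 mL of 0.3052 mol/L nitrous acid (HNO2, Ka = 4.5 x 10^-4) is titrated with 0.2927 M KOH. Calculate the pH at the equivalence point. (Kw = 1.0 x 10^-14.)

8.26

n(HNO2) = 0.3052 x 0.02035 = 0.006211 mol; V(KOH) at equivalence = 0.006211/0.2927 = 0.02122 L.
At equivalence all the acid is converted to NO2-; total volume = 0.02035 + 0.02122 = 0.04157 L, so [NO2-] = 0.006211/0.04157 = 0.1494 M.
Kb = Kw/Ka = 1.0e-14 / 4.5 x 10^-4 = 2.22e-11.
[OH^-] = sqrt(Kb x [NO2-]) = sqrt(2.22e-11 x 0.1494) = 1.82e-6 M.
pOH = 5.74, so pH = 14.00 - 5.74 = 8.26.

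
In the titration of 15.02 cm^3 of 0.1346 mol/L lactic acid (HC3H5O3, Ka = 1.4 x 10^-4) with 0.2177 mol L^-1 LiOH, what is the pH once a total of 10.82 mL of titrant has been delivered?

12.11

n(acid) = 0.1346 x 0.01502 = 0.002022 mol; n(LiOH) added = 0.2177 x 0.01082 = 0.002356 mol.
Base is in excess by 0.002356 - 0.002022 = 0.0003338 mol in a total volume of 0.02584 L.
[OH^-] = 0.0003338/0.02584 = 0.01292 M, so pOH = 1.89 and pH = 14.00 - 1.89 = 12.11.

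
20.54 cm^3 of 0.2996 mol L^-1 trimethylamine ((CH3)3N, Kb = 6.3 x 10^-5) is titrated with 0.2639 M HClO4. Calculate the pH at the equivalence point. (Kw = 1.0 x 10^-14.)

5.33

n((CH3)3N) = 0.2996 x 0.02054 = 0.006154 mol; V(HClO4) at equivalence = 0.006154/0.2639 = 0.02332 L.
At equivalence the base is fully converted to (CH3)3NH+; total volume = 0.04386 L, so [(CH3)3NH+] = 0.006154/0.04386 = 0.1403 M.
Ka((CH3)3NH+) = Kw/Kb = 1.0e-14 / 6.3 x 10^-5 = 1.59e-10.
[H^+] = sqrt(Ka x [(CH3)3NH+]) = sqrt(1.59e-10 x 0.1403) = 4.72e-6 M.
pH = -log(4.72e-6) = 5.33.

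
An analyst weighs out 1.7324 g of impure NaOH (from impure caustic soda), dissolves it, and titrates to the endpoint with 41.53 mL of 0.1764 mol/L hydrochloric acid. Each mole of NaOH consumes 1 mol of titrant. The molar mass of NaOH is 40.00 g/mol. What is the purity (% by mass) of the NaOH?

16.9%

n(HCl) = 0.1764 x 0.04153 = 0.007326 mol.
n(NaOH) = 0.007326 / 1 = 0.007326 mol.
mass of NaOH = 0.007326 x 40.00 = 0.2930 g.
% purity = 0.2930 / 1.7324 x 100 = 16.9%.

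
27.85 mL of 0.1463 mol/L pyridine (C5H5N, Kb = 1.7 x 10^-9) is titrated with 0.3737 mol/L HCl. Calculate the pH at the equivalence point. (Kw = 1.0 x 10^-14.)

3.10

n(C5H5N) = 0.1463 x 0.02785 = 0.004074 mol; V(HCl) at equivalence = 0.004074/0.3737 = 0.01090 L.
At equivalence the base is fully converted to C5H5NH+; total volume = 0.03875 L, so [C5H5NH+] = 0.004074/0.03875 = 0.1051 M.
Ka(C5H5NH+) = Kw/Kb = 1.0e-14 / 1.7 x 10^-9 = 5.88e-6.
[H^+] = sqrt(Ka x [C5H5NH+]) = sqrt(5.88e-6 x 0.1051) = 0.000786 M.
pH = -log(0.000786) = 3.10.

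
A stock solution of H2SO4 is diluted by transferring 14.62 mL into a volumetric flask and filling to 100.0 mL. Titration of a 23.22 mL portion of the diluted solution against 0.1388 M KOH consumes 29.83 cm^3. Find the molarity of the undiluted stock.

n(KOH) = 0.1388 x 0.02983 = 0.004140 mol.
n(H2SO4) in the aliquot = 0.004140 x 1/2 = 0.002070 mol.
[diluted H2SO4] = 0.002070 / 0.02322 = 0.08916 M.
Dilution factor = 100.0/14.62 = 6.840, so [stock] = 0.08916 x 6.840 = 0.610 M.

0.610 M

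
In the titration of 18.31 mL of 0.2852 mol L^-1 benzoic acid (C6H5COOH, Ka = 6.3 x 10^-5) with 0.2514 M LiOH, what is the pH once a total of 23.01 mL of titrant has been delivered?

12.13

n(acid) = 0.2852 x 0.01831 = 0.005222 mol; n(LiOH) added = 0.2514 x 0.02301 = 0.005785 mol.
Base is in excess by 0.005785 - 0.005222 = 0.0005627 mol in a total volume of 0.04132 L.
[OH^-] = 0.0005627/0.04132 = 0.01362 M, so pOH = 1.87 and pH = 14.00 - 1.87 = 12.13.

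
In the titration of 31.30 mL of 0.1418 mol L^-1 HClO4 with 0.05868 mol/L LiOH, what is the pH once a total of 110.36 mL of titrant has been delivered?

12.16

n(acid) = 0.1418 x 0.03130 = 0.004438 mol; n(LiOH) added = 0.05868 x 0.1104 = 0.006476 mol.
Base is in excess by 0.006476 - 0.004438 = 0.002038 mol in a total volume of 0.1417 L.
[OH^-] = 0.002038/0.1417 = 0.01438 M, so pOH = 1.84 and pH = 14.00 - 1.84 = 12.16.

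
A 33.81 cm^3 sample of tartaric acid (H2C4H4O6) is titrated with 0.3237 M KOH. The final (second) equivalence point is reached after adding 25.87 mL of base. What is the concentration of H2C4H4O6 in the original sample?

0.124 M

n(KOH) = 0.3237 x 0.02587 = 0.008374 mol.
At the final (second) equivalence point, 2 mol OH^- react per mol H2C4H4O6, so n(H2C4H4O6) = 0.008374 / 2 = 0.004187 mol.
[H2C4H4O6] = 0.004187 / 0.03381 L = 0.124 M.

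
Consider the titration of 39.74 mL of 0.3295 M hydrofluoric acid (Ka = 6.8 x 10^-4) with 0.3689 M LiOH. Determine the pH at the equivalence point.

8.20

n(HF) = 0.3295 x 0.03974 = 0.01309 mol; V(LiOH) at equivalence = 0.01309/0.3689 = 0.03550 L.
At equivalence all the acid is converted to F-; total volume = 0.03974 + 0.03550 = 0.07524 L, so [F-] = 0.01309/0.07524 = 0.1740 M.
Kb = Kw/Ka = 1.0e-14 / 6.8 x 10^-4 = 1.47e-11.
[OH^-] = sqrt(Kb x [F-]) = sqrt(1.47e-11 x 0.1740) = 1.60e-6 M.
pOH = 5.80, so pH = 14.00 - 5.80 = 8.20.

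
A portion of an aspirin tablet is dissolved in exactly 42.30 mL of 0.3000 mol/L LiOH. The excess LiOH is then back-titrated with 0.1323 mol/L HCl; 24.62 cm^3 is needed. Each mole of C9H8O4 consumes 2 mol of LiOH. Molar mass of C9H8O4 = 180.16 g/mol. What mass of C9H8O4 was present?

0.850 g

Total n(LiOH) added = 0.3000 x 0.04230 = 0.01269 mol.
n(HCl) used = 0.1323 x 0.02462 = 0.003257 mol, which equals the excess n(LiOH).
So n(LiOH) consumed by the sample = 0.01269 - 0.003257 = 0.009433 mol.
n(C9H8O4) = 0.009433 / 2 = 0.004716 mol.
mass = 0.004716 mol x 180.16 g/mol = 0.850 g.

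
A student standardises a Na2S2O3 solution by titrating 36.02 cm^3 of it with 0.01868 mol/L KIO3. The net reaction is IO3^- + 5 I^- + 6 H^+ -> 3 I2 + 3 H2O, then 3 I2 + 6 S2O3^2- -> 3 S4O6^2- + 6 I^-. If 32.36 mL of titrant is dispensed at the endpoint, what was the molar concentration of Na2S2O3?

n(KIO3) = 0.01868 x 0.03236 = 0.0006045 mol.
From the balanced equation, 1 mol KIO3 reacts with 6 mol Na2S2O3, so n(Na2S2O3) = 0.0006045 x 6/1 = 0.003627 mol.
[Na2S2O3] = 0.003627 / 0.03602 L = 0.101 M.

0.101 M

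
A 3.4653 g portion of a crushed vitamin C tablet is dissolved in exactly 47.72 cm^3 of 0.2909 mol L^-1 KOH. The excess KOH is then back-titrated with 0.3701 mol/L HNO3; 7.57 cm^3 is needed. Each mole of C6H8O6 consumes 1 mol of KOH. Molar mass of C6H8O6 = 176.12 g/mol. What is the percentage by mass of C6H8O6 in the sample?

56.3%

Total n(KOH) added = 0.2909 x 0.04772 = 0.01388 mol.
n(HNO3) used = 0.3701 x 0.007570 = 0.002802 mol, which equals the excess n(KOH).
So n(KOH) consumed by the sample = 0.01388 - 0.002802 = 0.01108 mol.
n(C6H8O6) = 0.01108 / 1 = 0.01108 mol.
mass C6H8O6 = 0.01108 x 176.12 = 1.951 g, so %C6H8O6 = 1.951/3.4653 x 100 = 56.3%.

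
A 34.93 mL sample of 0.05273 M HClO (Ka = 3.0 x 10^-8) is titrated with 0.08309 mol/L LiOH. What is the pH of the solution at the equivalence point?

10.02

n(HClO) = 0.05273 x 0.03493 = 0.001842 mol; V(LiOH) at equivalence = 0.001842/0.08309 = 0.02217 L.
At equivalence all the acid is converted to ClO-; total volume = 0.03493 + 0.02217 = 0.05710 L, so [ClO-] = 0.001842/0.05710 = 0.03226 M.
Kb = Kw/Ka = 1.0e-14 / 3.0 x 10^-8 = 3.33e-7.
[OH^-] = sqrt(Kb x [ClO-]) = sqrt(3.33e-7 x 0.03226) = 0.000104 M.
pOH = 3.98, so pH = 14.00 - 3.98 = 10.02.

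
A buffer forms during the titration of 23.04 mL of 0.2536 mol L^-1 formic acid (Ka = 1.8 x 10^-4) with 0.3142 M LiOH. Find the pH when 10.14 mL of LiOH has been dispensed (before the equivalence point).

Initial n(HCOOH) = 0.2536 x 0.02304 = 0.005843 mol.
n(LiOH) added = 0.3142 x 0.01014 = 0.003186 mol, converting that many moles of HCOOH to HCOO-.
Remaining n(HCOOH) = 0.002657 mol; n(HCOO-) = 0.003186 mol.
By Henderson-Hasselbalch, pH = pKa + log([A^-]/[HA]) = 3.74 + log(0.003186/0.002657) = 3.74 + (+0.08) = 3.82.

3.82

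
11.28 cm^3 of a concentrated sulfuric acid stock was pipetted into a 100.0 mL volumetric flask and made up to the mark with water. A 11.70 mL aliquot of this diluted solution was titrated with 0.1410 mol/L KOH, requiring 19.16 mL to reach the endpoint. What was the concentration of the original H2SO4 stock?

n(KOH) = 0.1410 x 0.01916 = 0.002702 mol.
n(H2SO4) in the aliquot = 0.002702 x 1/2 = 0.001351 mol.
[diluted H2SO4] = 0.001351 / 0.01170 = 0.1155 M.
Dilution factor = 100.0/11.28 = 8.865, so [stock] = 0.1155 x 8.865 = 1.02 M.

1.02 M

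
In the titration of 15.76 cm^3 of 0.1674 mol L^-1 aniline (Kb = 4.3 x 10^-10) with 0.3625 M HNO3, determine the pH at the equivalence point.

n(C6H5NH2) = 0.1674 x 0.01576 = 0.002638 mol; V(HNO3) at equivalence = 0.002638/0.3625 = 0.007278 L.
At equivalence the base is fully converted to C6H5NH3+; total volume = 0.02304 L, so [C6H5NH3+] = 0.002638/0.02304 = 0.1145 M.
Ka(C6H5NH3+) = Kw/Kb = 1.0e-14 / 4.3 x 10^-10 = 2.33e-5.
[H^+] = sqrt(Ka x [C6H5NH3+]) = sqrt(2.33e-5 x 0.1145) = 0.00163 M.
pH = -log(0.00163) = 2.79.

2.79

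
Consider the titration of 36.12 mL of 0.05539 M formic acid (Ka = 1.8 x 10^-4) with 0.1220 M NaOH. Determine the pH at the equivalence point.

8.16

n(HCOOH) = 0.05539 x 0.03612 = 0.002001 mol; V(NaOH) at equivalence = 0.002001/0.1220 = 0.01640 L.
At equivalence all the acid is converted to HCOO-; total volume = 0.03612 + 0.01640 = 0.05252 L, so [HCOO-] = 0.002001/0.05252 = 0.03809 M.
Kb = Kw/Ka = 1.0e-14 / 1.8 x 10^-4 = 5.56e-11.
[OH^-] = sqrt(Kb x [HCOO-]) = sqrt(5.56e-11 x 0.03809) = 1.45e-6 M.
pOH = 5.84, so pH = 14.00 - 5.84 = 8.16.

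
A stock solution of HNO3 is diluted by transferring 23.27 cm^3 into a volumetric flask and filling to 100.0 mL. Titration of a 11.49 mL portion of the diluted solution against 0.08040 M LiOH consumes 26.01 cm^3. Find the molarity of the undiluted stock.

0.782 M

n(LiOH) = 0.08040 x 0.02601 = 0.002091 mol.
n(HNO3) in the aliquot = 0.002091 mol.
[diluted HNO3] = 0.002091 / 0.01149 = 0.1820 M.
Dilution factor = 100.0/23.27 = 4.297, so [stock] = 0.1820 x 4.297 = 0.782 M.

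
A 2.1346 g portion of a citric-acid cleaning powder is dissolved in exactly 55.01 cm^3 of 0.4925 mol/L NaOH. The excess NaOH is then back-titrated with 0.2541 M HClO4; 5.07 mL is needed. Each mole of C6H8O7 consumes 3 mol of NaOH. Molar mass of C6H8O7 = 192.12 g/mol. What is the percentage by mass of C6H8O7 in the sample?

Total n(NaOH) added = 0.4925 x 0.05501 = 0.02709 mol.
n(HClO4) used = 0.2541 x 0.005070 = 0.001288 mol, which equals the excess n(NaOH).
So n(NaOH) consumed by the sample = 0.02709 - 0.001288 = 0.02580 mol.
n(C6H8O7) = 0.02580 / 3 = 0.008601 mol.
mass C6H8O7 = 0.008601 x 192.12 = 1.652 g, so %C6H8O7 = 1.652/2.1346 x 100 = 77.4%.

77.4%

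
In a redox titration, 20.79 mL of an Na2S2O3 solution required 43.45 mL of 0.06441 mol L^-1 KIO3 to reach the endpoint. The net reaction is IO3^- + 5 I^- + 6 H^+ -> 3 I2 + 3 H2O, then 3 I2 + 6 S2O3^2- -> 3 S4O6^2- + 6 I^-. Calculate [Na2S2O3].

n(KIO3) = 0.06441 x 0.04345 = 0.002799 mol.
From the balanced equation, 1 mol KIO3 reacts with 6 mol Na2S2O3, so n(Na2S2O3) = 0.002799 x 6/1 = 0.01679 mol.
[Na2S2O3] = 0.01679 / 0.02079 L = 0.808 M.

0.808 M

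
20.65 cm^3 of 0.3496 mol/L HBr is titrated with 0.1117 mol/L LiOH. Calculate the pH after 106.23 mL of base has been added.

12.56

n(acid) = 0.3496 x 0.02065 = 0.007219 mol; n(LiOH) added = 0.1117 x 0.1062 = 0.01187 mol.
Base is in excess by 0.01187 - 0.007219 = 0.004647 mol in a total volume of 0.1269 L.
[OH^-] = 0.004647/0.1269 = 0.03662 M, so pOH = 1.44 and pH = 14.00 - 1.44 = 12.56.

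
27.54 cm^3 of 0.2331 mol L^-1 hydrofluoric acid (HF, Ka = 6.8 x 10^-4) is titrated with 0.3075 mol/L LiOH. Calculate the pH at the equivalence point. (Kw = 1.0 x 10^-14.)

8.15

n(HF) = 0.2331 x 0.02754 = 0.006420 mol; V(LiOH) at equivalence = 0.006420/0.3075 = 0.02088 L.
At equivalence all the acid is converted to F-; total volume = 0.02754 + 0.02088 = 0.04842 L, so [F-] = 0.006420/0.04842 = 0.1326 M.
Kb = Kw/Ka = 1.0e-14 / 6.8 x 10^-4 = 1.47e-11.
[OH^-] = sqrt(Kb x [F-]) = sqrt(1.47e-11 x 0.1326) = 1.40e-6 M.
pOH = 5.85, so pH = 14.00 - 5.85 = 8.15.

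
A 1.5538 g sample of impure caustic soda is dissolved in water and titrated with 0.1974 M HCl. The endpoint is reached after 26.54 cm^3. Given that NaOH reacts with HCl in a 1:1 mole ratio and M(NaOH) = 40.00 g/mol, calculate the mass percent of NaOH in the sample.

n(HCl) = 0.1974 x 0.02654 = 0.005239 mol.
n(NaOH) = 0.005239 / 1 = 0.005239 mol.
mass of NaOH = 0.005239 x 40.00 = 0.2096 g.
% purity = 0.2096 / 1.5538 x 100 = 13.5%.

13.5%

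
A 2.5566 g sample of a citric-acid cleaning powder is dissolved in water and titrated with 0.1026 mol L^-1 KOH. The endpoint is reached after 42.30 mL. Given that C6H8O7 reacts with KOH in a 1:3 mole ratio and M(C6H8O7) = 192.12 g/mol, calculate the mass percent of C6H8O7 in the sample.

n(KOH) = 0.1026 x 0.04230 = 0.004340 mol.
n(C6H8O7) = 0.004340 / 3 = 0.001447 mol.
mass of C6H8O7 = 0.001447 x 192.12 = 0.2779 g.
% purity = 0.2779 / 2.5566 x 100 = 10.9%.

10.9%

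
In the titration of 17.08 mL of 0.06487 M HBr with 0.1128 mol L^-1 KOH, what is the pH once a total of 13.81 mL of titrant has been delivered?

12.16

n(acid) = 0.06487 x 0.01708 = 0.001108 mol; n(KOH) added = 0.1128 x 0.01381 = 0.001558 mol.
Base is in excess by 0.001558 - 0.001108 = 0.0004498 mol in a total volume of 0.03089 L.
[OH^-] = 0.0004498/0.03089 = 0.01456 M, so pOH = 1.84 and pH = 14.00 - 1.84 = 12.16.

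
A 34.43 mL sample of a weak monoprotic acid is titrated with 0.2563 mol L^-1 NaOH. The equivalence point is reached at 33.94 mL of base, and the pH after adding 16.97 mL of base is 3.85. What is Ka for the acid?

1.4 x 10^-4

16.97 mL is half of the equivalence volume, so this is the half-equivalence point where [HA] = [A^-].
At half-equivalence pH = pKa, so pKa = 3.85.
Ka = 10^(-3.85) = 1.4 x 10^-4.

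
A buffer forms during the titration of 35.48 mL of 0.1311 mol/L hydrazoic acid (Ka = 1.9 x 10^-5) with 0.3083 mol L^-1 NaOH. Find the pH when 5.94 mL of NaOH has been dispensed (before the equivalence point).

4.53

Initial n(HN3) = 0.1311 x 0.03548 = 0.004651 mol.
n(NaOH) added = 0.3083 x 0.005940 = 0.001831 mol, converting that many moles of HN3 to N3-.
Remaining n(HN3) = 0.002820 mol; n(N3-) = 0.001831 mol.
By Henderson-Hasselbalch, pH = pKa + log([A^-]/[HA]) = 4.72 + log(0.001831/0.002820) = 4.72 + (-0.19) = 4.53.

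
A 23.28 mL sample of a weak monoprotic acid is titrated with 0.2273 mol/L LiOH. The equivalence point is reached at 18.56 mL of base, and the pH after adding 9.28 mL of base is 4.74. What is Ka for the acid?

1.8 x 10^-5

9.28 mL is half of the equivalence volume, so this is the half-equivalence point where [HA] = [A^-].
At half-equivalence pH = pKa, so pKa = 4.74.
Ka = 10^(-4.74) = 1.8 x 10^-5.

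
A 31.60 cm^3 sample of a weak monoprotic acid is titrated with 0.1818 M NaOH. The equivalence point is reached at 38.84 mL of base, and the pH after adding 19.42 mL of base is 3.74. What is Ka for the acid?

1.8 x 10^-4

19.42 mL is half of the equivalence volume, so this is the half-equivalence point where [HA] = [A^-].
At half-equivalence pH = pKa, so pKa = 3.74.
Ka = 10^(-3.74) = 1.8 x 10^-4.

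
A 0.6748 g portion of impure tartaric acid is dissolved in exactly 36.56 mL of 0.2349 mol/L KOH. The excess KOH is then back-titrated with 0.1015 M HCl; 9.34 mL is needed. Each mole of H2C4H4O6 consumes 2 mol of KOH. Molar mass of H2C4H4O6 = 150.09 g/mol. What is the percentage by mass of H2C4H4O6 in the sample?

85.0%

Total n(KOH) added = 0.2349 x 0.03656 = 0.008588 mol.
n(HCl) used = 0.1015 x 0.009340 = 0.0009480 mol, which equals the excess n(KOH).
So n(KOH) consumed by the sample = 0.008588 - 0.0009480 = 0.007640 mol.
n(H2C4H4O6) = 0.007640 / 2 = 0.003820 mol.
mass H2C4H4O6 = 0.003820 x 150.09 = 0.5733 g, so %H2C4H4O6 = 0.5733/0.6748 x 100 = 85.0%.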